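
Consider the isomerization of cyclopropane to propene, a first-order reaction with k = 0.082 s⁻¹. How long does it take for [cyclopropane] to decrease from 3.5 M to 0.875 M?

16.91 s

Step 1: For first-order: t = ln([cyclopropane]₀/[cyclopropane])/k
Step 2: t = ln(3.5/0.875)/0.082
Step 3: t = ln(4)/0.082
Step 4: t = 1.386/0.082 = 16.91 s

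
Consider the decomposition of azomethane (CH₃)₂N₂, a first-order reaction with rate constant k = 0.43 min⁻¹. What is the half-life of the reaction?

1.612 min

Step 1: For a first-order reaction, t₁/₂ = ln(2)/k
Step 2: t₁/₂ = ln(2)/0.43
Step 3: t₁/₂ = 0.6931/0.43 = 1.612 min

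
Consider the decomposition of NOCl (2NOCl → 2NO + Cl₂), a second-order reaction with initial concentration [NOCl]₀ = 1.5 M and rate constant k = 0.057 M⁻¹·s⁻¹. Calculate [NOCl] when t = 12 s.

0.7404 M

Step 1: For a second-order reaction: 1/[NOCl] = 1/[NOCl]₀ + kt
Step 2: 1/[NOCl] = 1/1.5 + 0.057 × 12
Step 3: 1/[NOCl] = 0.6667 + 0.684 = 1.351
Step 4: [NOCl] = 1/1.351 = 0.7404 M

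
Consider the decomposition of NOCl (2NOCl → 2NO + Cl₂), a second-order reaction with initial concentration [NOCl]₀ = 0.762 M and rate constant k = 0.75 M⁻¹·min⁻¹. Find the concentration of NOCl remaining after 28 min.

0.04482 M

Step 1: For a second-order reaction: 1/[NOCl] = 1/[NOCl]₀ + kt
Step 2: 1/[NOCl] = 1/0.762 + 0.75 × 28
Step 3: 1/[NOCl] = 1.312 + 21 = 22.31
Step 4: [NOCl] = 1/22.31 = 0.04482 M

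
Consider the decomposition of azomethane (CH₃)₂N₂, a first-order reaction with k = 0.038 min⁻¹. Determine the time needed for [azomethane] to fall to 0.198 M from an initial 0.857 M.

38.56 min

Step 1: For first-order: t = ln([azomethane]₀/[azomethane])/k
Step 2: t = ln(0.857/0.198)/0.038
Step 3: t = ln(4.328)/0.038
Step 4: t = 1.465/0.038 = 38.56 min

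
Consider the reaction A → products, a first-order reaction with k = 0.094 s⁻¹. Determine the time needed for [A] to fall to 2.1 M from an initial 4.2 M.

7.374 s

Step 1: For first-order: t = ln([A]₀/[A])/k
Step 2: t = ln(4.2/2.1)/0.094
Step 3: t = ln(2)/0.094
Step 4: t = 0.6931/0.094 = 7.374 s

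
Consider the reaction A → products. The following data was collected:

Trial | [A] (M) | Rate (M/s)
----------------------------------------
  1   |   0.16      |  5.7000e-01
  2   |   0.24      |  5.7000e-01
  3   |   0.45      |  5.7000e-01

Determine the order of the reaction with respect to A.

zeroth order (0)

Step 1: Compare trials - when concentration changes, rate stays constant.
Step 2: rate₂/rate₁ = 5.7000e-01/5.7000e-01 = 1
Step 3: [A]₂/[A]₁ = 0.24/0.16 = 1.5
Step 4: Since rate ratio ≈ (conc ratio)^0, the reaction is zeroth order.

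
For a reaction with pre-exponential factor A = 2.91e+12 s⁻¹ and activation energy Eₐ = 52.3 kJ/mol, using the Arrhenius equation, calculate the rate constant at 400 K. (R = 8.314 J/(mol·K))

4.30e+05 s⁻¹

Step 1: Use the Arrhenius equation: k = A × exp(-Eₐ/RT)
Step 2: Convert Eₐ to J/mol: 52.3 kJ/mol = 52300 J/mol
Step 3: Calculate the exponent: -Eₐ/(RT) = -52300/(8.314 × 400) = -15.72649
Step 4: k = 2.91e+12 × exp(-15.72649)
Step 5: k = 2.91e+12 × 1.47935e-07 = 4.3049e+05 s⁻¹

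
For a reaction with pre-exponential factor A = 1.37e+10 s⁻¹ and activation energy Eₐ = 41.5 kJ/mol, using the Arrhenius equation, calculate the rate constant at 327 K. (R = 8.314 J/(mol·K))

3.22e+03 s⁻¹

Step 1: Use the Arrhenius equation: k = A × exp(-Eₐ/RT)
Step 2: Convert Eₐ to J/mol: 41.5 kJ/mol = 41500 J/mol
Step 3: Calculate the exponent: -Eₐ/(RT) = -41500/(8.314 × 327) = -15.26477
Step 4: k = 1.37e+10 × exp(-15.26477)
Step 5: k = 1.37e+10 × 2.34744e-07 = 3.2160e+03 s⁻¹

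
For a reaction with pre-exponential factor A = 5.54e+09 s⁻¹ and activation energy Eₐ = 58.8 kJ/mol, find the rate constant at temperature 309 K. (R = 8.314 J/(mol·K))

6.36e-01 s⁻¹

Step 1: Use the Arrhenius equation: k = A × exp(-Eₐ/RT)
Step 2: Convert Eₐ to J/mol: 58.8 kJ/mol = 58800 J/mol
Step 3: Calculate the exponent: -Eₐ/(RT) = -58800/(8.314 × 309) = -22.88805
Step 4: k = 5.54e+09 × exp(-22.88805)
Step 5: k = 5.54e+09 × 1.14775e-10 = 6.3585e-01 s⁻¹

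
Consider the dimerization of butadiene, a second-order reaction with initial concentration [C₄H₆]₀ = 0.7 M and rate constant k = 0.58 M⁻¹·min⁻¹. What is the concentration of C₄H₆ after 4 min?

0.2668 M

Step 1: For a second-order reaction: 1/[C₄H₆] = 1/[C₄H₆]₀ + kt
Step 2: 1/[C₄H₆] = 1/0.7 + 0.58 × 4
Step 3: 1/[C₄H₆] = 1.429 + 2.32 = 3.749
Step 4: [C₄H₆] = 1/3.749 = 0.2668 M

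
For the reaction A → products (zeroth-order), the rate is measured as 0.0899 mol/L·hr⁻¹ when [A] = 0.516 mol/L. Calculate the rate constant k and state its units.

0.0899 mol/L·hr⁻¹

Step 1: For a zeroth-order reaction, rate = k (independent of concentration).
Step 2: k = rate = 0.0899 mol/L·hr⁻¹.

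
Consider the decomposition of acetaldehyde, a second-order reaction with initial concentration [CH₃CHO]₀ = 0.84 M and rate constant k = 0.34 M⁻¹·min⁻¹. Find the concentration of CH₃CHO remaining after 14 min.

0.1681 M

Step 1: For a second-order reaction: 1/[CH₃CHO] = 1/[CH₃CHO]₀ + kt
Step 2: 1/[CH₃CHO] = 1/0.84 + 0.34 × 14
Step 3: 1/[CH₃CHO] = 1.19 + 4.76 = 5.95
Step 4: [CH₃CHO] = 1/5.95 = 0.1681 M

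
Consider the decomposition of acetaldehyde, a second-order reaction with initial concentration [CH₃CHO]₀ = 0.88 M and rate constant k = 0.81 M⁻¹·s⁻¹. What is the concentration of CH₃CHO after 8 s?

0.1313 M

Step 1: For a second-order reaction: 1/[CH₃CHO] = 1/[CH₃CHO]₀ + kt
Step 2: 1/[CH₃CHO] = 1/0.88 + 0.81 × 8
Step 3: 1/[CH₃CHO] = 1.136 + 6.48 = 7.616
Step 4: [CH₃CHO] = 1/7.616 = 0.1313 M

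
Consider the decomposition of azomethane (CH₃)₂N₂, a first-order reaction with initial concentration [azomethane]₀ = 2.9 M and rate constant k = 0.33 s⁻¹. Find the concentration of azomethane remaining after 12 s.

0.05528 M

Step 1: For a first-order reaction: [azomethane] = [azomethane]₀ × e^(-kt)
Step 2: [azomethane] = 2.9 × e^(-0.33 × 12)
Step 3: [azomethane] = 2.9 × e^(-3.96)
Step 4: [azomethane] = 2.9 × 0.0190631 = 0.05528 M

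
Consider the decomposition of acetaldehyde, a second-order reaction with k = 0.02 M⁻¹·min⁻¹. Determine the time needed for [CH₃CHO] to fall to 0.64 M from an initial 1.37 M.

41.63 min

Step 1: For second-order: t = (1/[CH₃CHO] - 1/[CH₃CHO]₀)/k
Step 2: t = (1/0.64 - 1/1.37)/0.02
Step 3: t = (1.562 - 0.7299)/0.02
Step 4: t = 0.8326/0.02 = 41.63 min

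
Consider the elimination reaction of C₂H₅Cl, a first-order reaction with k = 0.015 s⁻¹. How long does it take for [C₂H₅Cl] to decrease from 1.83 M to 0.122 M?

180.5 s

Step 1: For first-order: t = ln([C₂H₅Cl]₀/[C₂H₅Cl])/k
Step 2: t = ln(1.83/0.122)/0.015
Step 3: t = ln(15)/0.015
Step 4: t = 2.708/0.015 = 180.5 s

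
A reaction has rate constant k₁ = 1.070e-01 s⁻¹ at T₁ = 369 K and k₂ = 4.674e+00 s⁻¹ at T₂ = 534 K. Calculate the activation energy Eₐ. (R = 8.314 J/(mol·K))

37.5 kJ/mol

Step 1: Use the two-temperature Arrhenius form: ln(k₂/k₁) = -Eₐ/R × (1/T₂ - 1/T₁)
Step 2: ln(k₂/k₁) = ln(4.674e+00/1.070e-01) = ln(43.6822) = 3.77694
Step 3: 1/T₂ - 1/T₁ = 1/534 - 1/369 = -8.373679e-04 K⁻¹
Step 4: Eₐ = -R × ln(k₂/k₁) / (1/T₂ - 1/T₁) = -8.314 × 3.77694 / -8.373679e-04
Step 5: Eₐ = 3.7500e+04 J/mol = 37.5 kJ/mol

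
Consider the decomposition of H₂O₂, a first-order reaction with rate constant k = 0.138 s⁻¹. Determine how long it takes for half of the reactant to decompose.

5.023 s

Step 1: For a first-order reaction, t₁/₂ = ln(2)/k
Step 2: t₁/₂ = ln(2)/0.138
Step 3: t₁/₂ = 0.6931/0.138 = 5.023 s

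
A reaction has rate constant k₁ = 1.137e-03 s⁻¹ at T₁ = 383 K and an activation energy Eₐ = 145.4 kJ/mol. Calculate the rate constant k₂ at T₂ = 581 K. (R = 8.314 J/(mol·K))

6.515e+03 s⁻¹

Step 1: Use the two-temperature Arrhenius form: ln(k₂/k₁) = -Eₐ/R × (1/T₂ - 1/T₁)
Step 2: Convert Eₐ to J/mol: 145.4 kJ/mol = 145400 J/mol
Step 3: 1/T₂ - 1/T₁ = 1/581 - 1/383 = -8.897957e-04 K⁻¹
Step 4: ln(k₂/k₁) = -145400/8.314 × -8.897957e-04 = 15.56126
Step 5: k₂ = k₁ × exp(15.56126) = 1.137e-03 × 5.73019e+06 = 6.515e+03 s⁻¹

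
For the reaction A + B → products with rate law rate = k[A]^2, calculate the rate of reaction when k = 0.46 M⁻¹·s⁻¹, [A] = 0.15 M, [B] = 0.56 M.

0.01035 M/s

Step 1: The rate law is rate = k[A]^2
Step 2: Note that the rate does not depend on [B] (zero order in B).
Step 3: rate = 0.46 × (0.15)^2 = 0.01035 M/s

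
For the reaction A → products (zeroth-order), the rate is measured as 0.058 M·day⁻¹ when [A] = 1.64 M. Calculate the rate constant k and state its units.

0.058 M·day⁻¹

Step 1: For a zeroth-order reaction, rate = k (independent of concentration).
Step 2: k = rate = 0.058 M·day⁻¹.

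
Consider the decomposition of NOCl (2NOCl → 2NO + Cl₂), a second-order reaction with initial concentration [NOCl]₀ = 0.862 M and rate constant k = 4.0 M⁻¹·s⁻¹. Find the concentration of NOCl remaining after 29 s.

0.008535 M

Step 1: For a second-order reaction: 1/[NOCl] = 1/[NOCl]₀ + kt
Step 2: 1/[NOCl] = 1/0.862 + 4.0 × 29
Step 3: 1/[NOCl] = 1.16 + 116 = 117.2
Step 4: [NOCl] = 1/117.2 = 0.008535 M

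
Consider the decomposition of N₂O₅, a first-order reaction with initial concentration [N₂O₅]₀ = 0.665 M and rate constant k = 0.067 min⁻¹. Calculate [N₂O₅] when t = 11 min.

0.3182 M

Step 1: For a first-order reaction: [N₂O₅] = [N₂O₅]₀ × e^(-kt)
Step 2: [N₂O₅] = 0.665 × e^(-0.067 × 11)
Step 3: [N₂O₅] = 0.665 × e^(-0.737)
Step 4: [N₂O₅] = 0.665 × 0.478547 = 0.3182 M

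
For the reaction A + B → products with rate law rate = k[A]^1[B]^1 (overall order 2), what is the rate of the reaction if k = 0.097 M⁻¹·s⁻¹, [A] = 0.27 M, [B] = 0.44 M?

0.01152 M/s

Step 1: The rate law is rate = k[A]^1[B]^1, overall order = 1+1 = 2
Step 2: Substitute values: rate = 0.097 × (0.27)^1 × (0.44)^1
Step 3: rate = 0.097 × 0.27 × 0.44 = 0.0115236 M/s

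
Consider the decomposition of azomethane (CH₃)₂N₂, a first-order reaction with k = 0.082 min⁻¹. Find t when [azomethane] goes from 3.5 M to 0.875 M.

16.91 min

Step 1: For first-order: t = ln([azomethane]₀/[azomethane])/k
Step 2: t = ln(3.5/0.875)/0.082
Step 3: t = ln(4)/0.082
Step 4: t = 1.386/0.082 = 16.91 min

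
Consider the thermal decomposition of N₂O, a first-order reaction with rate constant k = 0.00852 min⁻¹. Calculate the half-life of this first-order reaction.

81.36 min

Step 1: For a first-order reaction, t₁/₂ = ln(2)/k
Step 2: t₁/₂ = ln(2)/0.00852
Step 3: t₁/₂ = 0.6931/0.00852 = 81.36 min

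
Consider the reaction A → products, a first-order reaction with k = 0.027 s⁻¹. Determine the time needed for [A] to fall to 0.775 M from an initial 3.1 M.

51.34 s

Step 1: For first-order: t = ln([A]₀/[A])/k
Step 2: t = ln(3.1/0.775)/0.027
Step 3: t = ln(4)/0.027
Step 4: t = 1.386/0.027 = 51.34 s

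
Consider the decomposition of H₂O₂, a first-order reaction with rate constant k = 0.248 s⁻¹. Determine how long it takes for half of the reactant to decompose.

2.795 s

Step 1: For a first-order reaction, t₁/₂ = ln(2)/k
Step 2: t₁/₂ = ln(2)/0.248
Step 3: t₁/₂ = 0.6931/0.248 = 2.795 s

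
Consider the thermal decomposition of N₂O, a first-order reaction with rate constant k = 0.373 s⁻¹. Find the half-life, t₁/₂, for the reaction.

1.858 s

Step 1: For a first-order reaction, t₁/₂ = ln(2)/k
Step 2: t₁/₂ = ln(2)/0.373
Step 3: t₁/₂ = 0.6931/0.373 = 1.858 s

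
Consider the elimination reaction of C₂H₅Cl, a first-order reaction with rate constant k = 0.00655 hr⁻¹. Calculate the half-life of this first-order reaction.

105.8 hr

Step 1: For a first-order reaction, t₁/₂ = ln(2)/k
Step 2: t₁/₂ = ln(2)/0.00655
Step 3: t₁/₂ = 0.6931/0.00655 = 105.8 hr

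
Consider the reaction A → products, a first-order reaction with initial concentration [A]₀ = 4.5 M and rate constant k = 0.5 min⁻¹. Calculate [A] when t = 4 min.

0.609 M

Step 1: For a first-order reaction: [A] = [A]₀ × e^(-kt)
Step 2: [A] = 4.5 × e^(-0.5 × 4)
Step 3: [A] = 4.5 × e^(-2)
Step 4: [A] = 4.5 × 0.135335 = 0.609 M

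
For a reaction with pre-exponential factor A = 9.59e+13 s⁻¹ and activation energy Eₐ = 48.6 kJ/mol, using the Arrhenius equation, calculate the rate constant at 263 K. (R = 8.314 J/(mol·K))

2.13e+04 s⁻¹

Step 1: Use the Arrhenius equation: k = A × exp(-Eₐ/RT)
Step 2: Convert Eₐ to J/mol: 48.6 kJ/mol = 48600 J/mol
Step 3: Calculate the exponent: -Eₐ/(RT) = -48600/(8.314 × 263) = -22.22647
Step 4: k = 9.59e+13 × exp(-22.22647)
Step 5: k = 9.59e+13 × 2.22416e-10 = 2.1330e+04 s⁻¹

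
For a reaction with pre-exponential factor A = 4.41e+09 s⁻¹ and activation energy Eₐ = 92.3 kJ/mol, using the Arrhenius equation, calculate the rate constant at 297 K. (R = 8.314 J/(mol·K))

2.57e-07 s⁻¹

Step 1: Use the Arrhenius equation: k = A × exp(-Eₐ/RT)
Step 2: Convert Eₐ to J/mol: 92.3 kJ/mol = 92300 J/mol
Step 3: Calculate the exponent: -Eₐ/(RT) = -92300/(8.314 × 297) = -37.37965
Step 4: k = 4.41e+09 × exp(-37.37965)
Step 5: k = 4.41e+09 × 5.83746e-17 = 2.5743e-07 s⁻¹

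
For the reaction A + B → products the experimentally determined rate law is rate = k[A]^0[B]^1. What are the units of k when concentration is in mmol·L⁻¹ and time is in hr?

hr⁻¹

Step 1: Overall order = 0 + 1 = 1.
Step 2: rate has units mmol·L⁻¹·hr⁻¹; [A]^0[B]^1 has units (mmol·L⁻¹)^1.
Step 3: k = rate/([A]^0[B]^1), so units of k = (mmol·L⁻¹)^(1-1)·hr⁻¹ = hr⁻¹.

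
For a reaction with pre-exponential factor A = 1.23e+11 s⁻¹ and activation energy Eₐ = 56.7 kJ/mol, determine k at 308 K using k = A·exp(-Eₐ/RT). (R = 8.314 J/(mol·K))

2.98e+01 s⁻¹

Step 1: Use the Arrhenius equation: k = A × exp(-Eₐ/RT)
Step 2: Convert Eₐ to J/mol: 56.7 kJ/mol = 56700 J/mol
Step 3: Calculate the exponent: -Eₐ/(RT) = -56700/(8.314 × 308) = -22.14228
Step 4: k = 1.23e+11 × exp(-22.14228)
Step 5: k = 1.23e+11 × 2.41952e-10 = 2.9760e+01 s⁻¹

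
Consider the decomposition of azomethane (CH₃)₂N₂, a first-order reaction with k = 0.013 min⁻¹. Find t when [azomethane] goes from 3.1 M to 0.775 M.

106.6 min

Step 1: For first-order: t = ln([azomethane]₀/[azomethane])/k
Step 2: t = ln(3.1/0.775)/0.013
Step 3: t = ln(4)/0.013
Step 4: t = 1.386/0.013 = 106.6 min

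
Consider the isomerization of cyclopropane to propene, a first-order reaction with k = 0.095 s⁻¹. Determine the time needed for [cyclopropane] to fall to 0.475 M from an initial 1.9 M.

14.59 s

Step 1: For first-order: t = ln([cyclopropane]₀/[cyclopropane])/k
Step 2: t = ln(1.9/0.475)/0.095
Step 3: t = ln(4)/0.095
Step 4: t = 1.386/0.095 = 14.59 s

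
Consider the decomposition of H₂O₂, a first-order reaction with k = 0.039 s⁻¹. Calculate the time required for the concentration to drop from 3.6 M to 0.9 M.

35.55 s

Step 1: For first-order: t = ln([H₂O₂]₀/[H₂O₂])/k
Step 2: t = ln(3.6/0.9)/0.039
Step 3: t = ln(4)/0.039
Step 4: t = 1.386/0.039 = 35.55 s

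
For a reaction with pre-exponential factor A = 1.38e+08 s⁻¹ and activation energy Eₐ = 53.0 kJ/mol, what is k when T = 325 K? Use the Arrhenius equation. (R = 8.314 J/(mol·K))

4.18e-01 s⁻¹

Step 1: Use the Arrhenius equation: k = A × exp(-Eₐ/RT)
Step 2: Convert Eₐ to J/mol: 53.0 kJ/mol = 53000 J/mol
Step 3: Calculate the exponent: -Eₐ/(RT) = -53000/(8.314 × 325) = -19.61474
Step 4: k = 1.38e+08 × exp(-19.61474)
Step 5: k = 1.38e+08 × 3.02989e-09 = 4.1812e-01 s⁻¹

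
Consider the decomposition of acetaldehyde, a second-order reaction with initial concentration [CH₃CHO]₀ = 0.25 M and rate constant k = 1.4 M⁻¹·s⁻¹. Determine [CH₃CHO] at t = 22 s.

0.02874 M

Step 1: For a second-order reaction: 1/[CH₃CHO] = 1/[CH₃CHO]₀ + kt
Step 2: 1/[CH₃CHO] = 1/0.25 + 1.4 × 22
Step 3: 1/[CH₃CHO] = 4 + 30.8 = 34.8
Step 4: [CH₃CHO] = 1/34.8 = 0.02874 M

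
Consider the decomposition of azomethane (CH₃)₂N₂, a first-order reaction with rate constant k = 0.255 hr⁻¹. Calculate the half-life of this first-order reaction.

2.718 hr

Step 1: For a first-order reaction, t₁/₂ = ln(2)/k
Step 2: t₁/₂ = ln(2)/0.255
Step 3: t₁/₂ = 0.6931/0.255 = 2.718 hr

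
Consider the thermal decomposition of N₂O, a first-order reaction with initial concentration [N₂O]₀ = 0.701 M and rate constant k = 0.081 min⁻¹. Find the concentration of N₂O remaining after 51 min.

0.01126 M

Step 1: For a first-order reaction: [N₂O] = [N₂O]₀ × e^(-kt)
Step 2: [N₂O] = 0.701 × e^(-0.081 × 51)
Step 3: [N₂O] = 0.701 × e^(-4.131)
Step 4: [N₂O] = 0.701 × 0.0160668 = 0.01126 M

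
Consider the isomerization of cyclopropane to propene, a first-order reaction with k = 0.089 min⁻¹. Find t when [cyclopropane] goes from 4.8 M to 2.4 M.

7.788 min

Step 1: For first-order: t = ln([cyclopropane]₀/[cyclopropane])/k
Step 2: t = ln(4.8/2.4)/0.089
Step 3: t = ln(2)/0.089
Step 4: t = 0.6931/0.089 = 7.788 min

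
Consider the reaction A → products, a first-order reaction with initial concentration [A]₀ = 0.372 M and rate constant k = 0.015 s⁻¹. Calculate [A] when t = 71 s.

0.1282 M

Step 1: For a first-order reaction: [A] = [A]₀ × e^(-kt)
Step 2: [A] = 0.372 × e^(-0.015 × 71)
Step 3: [A] = 0.372 × e^(-1.065)
Step 4: [A] = 0.372 × 0.344728 = 0.1282 M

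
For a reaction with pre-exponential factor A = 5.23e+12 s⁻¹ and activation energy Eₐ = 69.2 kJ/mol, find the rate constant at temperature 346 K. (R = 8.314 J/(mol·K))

1.87e+02 s⁻¹

Step 1: Use the Arrhenius equation: k = A × exp(-Eₐ/RT)
Step 2: Convert Eₐ to J/mol: 69.2 kJ/mol = 69200 J/mol
Step 3: Calculate the exponent: -Eₐ/(RT) = -69200/(8.314 × 346) = -24.05581
Step 4: k = 5.23e+12 × exp(-24.05581)
Step 5: k = 5.23e+12 × 3.57022e-11 = 1.8672e+02 s⁻¹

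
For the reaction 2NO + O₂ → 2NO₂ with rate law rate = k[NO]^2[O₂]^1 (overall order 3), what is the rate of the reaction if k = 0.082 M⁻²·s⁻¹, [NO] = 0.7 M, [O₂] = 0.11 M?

0.00442 M/s

Step 1: The rate law is rate = k[NO]^2[O₂]^1, overall order = 2+1 = 3
Step 2: Substitute values: rate = 0.082 × (0.7)^2 × (0.11)^1
Step 3: rate = 0.082 × 0.49 × 0.11 = 0.0044198 M/s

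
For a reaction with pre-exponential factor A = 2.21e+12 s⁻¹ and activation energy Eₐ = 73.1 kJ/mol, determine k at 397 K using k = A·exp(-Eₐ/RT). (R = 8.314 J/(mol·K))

5.32e+02 s⁻¹

Step 1: Use the Arrhenius equation: k = A × exp(-Eₐ/RT)
Step 2: Convert Eₐ to J/mol: 73.1 kJ/mol = 73100 J/mol
Step 3: Calculate the exponent: -Eₐ/(RT) = -73100/(8.314 × 397) = -22.14710
Step 4: k = 2.21e+12 × exp(-22.14710)
Step 5: k = 2.21e+12 × 2.40789e-10 = 5.3214e+02 s⁻¹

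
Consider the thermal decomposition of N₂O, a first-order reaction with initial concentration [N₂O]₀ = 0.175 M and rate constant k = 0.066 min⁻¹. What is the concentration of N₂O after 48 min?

0.007365 M

Step 1: For a first-order reaction: [N₂O] = [N₂O]₀ × e^(-kt)
Step 2: [N₂O] = 0.175 × e^(-0.066 × 48)
Step 3: [N₂O] = 0.175 × e^(-3.168)
Step 4: [N₂O] = 0.175 × 0.0420877 = 0.007365 M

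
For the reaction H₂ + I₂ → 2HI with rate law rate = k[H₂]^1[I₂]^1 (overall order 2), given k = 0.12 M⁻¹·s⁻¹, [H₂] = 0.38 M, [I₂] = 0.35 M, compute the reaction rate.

0.01596 M/s

Step 1: The rate law is rate = k[H₂]^1[I₂]^1, overall order = 1+1 = 2
Step 2: Substitute values: rate = 0.12 × (0.38)^1 × (0.35)^1
Step 3: rate = 0.12 × 0.38 × 0.35 = 0.01596 M/s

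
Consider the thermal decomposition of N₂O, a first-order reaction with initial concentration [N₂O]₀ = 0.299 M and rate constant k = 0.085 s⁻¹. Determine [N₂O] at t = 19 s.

0.05947 M

Step 1: For a first-order reaction: [N₂O] = [N₂O]₀ × e^(-kt)
Step 2: [N₂O] = 0.299 × e^(-0.085 × 19)
Step 3: [N₂O] = 0.299 × e^(-1.615)
Step 4: [N₂O] = 0.299 × 0.198891 = 0.05947 M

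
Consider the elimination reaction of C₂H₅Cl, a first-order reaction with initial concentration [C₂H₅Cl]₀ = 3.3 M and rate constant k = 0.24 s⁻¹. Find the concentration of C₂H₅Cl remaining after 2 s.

2.042 M

Step 1: For a first-order reaction: [C₂H₅Cl] = [C₂H₅Cl]₀ × e^(-kt)
Step 2: [C₂H₅Cl] = 3.3 × e^(-0.24 × 2)
Step 3: [C₂H₅Cl] = 3.3 × e^(-0.48)
Step 4: [C₂H₅Cl] = 3.3 × 0.618783 = 2.042 M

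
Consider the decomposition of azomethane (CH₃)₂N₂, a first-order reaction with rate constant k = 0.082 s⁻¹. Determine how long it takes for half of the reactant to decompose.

8.453 s

Step 1: For a first-order reaction, t₁/₂ = ln(2)/k
Step 2: t₁/₂ = ln(2)/0.082
Step 3: t₁/₂ = 0.6931/0.082 = 8.453 s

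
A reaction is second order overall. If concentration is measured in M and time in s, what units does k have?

M⁻¹·s⁻¹

Step 1: For overall order n, rate = k × (concentration)^n.
Step 2: Rate has units M·s⁻¹; concentration term has units M^2.
Step 3: k = rate / (concentration)^n, so units of k = M^(1-2)·s⁻¹ = M⁻¹·s⁻¹.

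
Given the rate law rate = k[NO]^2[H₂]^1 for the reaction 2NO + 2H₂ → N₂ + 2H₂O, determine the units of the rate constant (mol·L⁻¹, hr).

(mol·L⁻¹)⁻²·hr⁻¹

Step 1: Overall order = 2 + 1 = 3.
Step 2: rate has units mol·L⁻¹·hr⁻¹; [NO]^2[H₂]^1 has units (mol·L⁻¹)^3.
Step 3: k = rate/([NO]^2[H₂]^1), so units of k = (mol·L⁻¹)^(1-3)·hr⁻¹ = (mol·L⁻¹)⁻²·hr⁻¹.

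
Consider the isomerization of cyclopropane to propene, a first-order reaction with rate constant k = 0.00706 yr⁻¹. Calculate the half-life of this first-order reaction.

98.18 yr

Step 1: For a first-order reaction, t₁/₂ = ln(2)/k
Step 2: t₁/₂ = ln(2)/0.00706
Step 3: t₁/₂ = 0.6931/0.00706 = 98.18 yr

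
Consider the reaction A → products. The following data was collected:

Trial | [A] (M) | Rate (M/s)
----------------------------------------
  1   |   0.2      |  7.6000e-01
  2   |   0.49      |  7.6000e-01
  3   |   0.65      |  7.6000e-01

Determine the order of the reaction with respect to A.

zeroth order (0)

Step 1: Compare trials - when concentration changes, rate stays constant.
Step 2: rate₂/rate₁ = 7.6000e-01/7.6000e-01 = 1
Step 3: [A]₂/[A]₁ = 0.49/0.2 = 2.45
Step 4: Since rate ratio ≈ (conc ratio)^0, the reaction is zeroth order.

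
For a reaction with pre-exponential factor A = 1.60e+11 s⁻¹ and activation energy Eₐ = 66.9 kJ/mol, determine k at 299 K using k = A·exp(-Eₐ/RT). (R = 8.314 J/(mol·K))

3.28e-01 s⁻¹

Step 1: Use the Arrhenius equation: k = A × exp(-Eₐ/RT)
Step 2: Convert Eₐ to J/mol: 66.9 kJ/mol = 66900 J/mol
Step 3: Calculate the exponent: -Eₐ/(RT) = -66900/(8.314 × 299) = -26.91193
Step 4: k = 1.60e+11 × exp(-26.91193)
Step 5: k = 1.60e+11 × 2.05257e-12 = 3.2841e-01 s⁻¹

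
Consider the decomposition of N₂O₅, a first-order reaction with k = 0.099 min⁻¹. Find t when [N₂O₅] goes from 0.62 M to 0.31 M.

7.001 min

Step 1: For first-order: t = ln([N₂O₅]₀/[N₂O₅])/k
Step 2: t = ln(0.62/0.31)/0.099
Step 3: t = ln(2)/0.099
Step 4: t = 0.6931/0.099 = 7.001 min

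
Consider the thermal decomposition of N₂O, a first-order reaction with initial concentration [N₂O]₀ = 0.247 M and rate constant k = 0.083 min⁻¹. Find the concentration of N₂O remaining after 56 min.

0.002366 M

Step 1: For a first-order reaction: [N₂O] = [N₂O]₀ × e^(-kt)
Step 2: [N₂O] = 0.247 × e^(-0.083 × 56)
Step 3: [N₂O] = 0.247 × e^(-4.648)
Step 4: [N₂O] = 0.247 × 0.00958074 = 0.002366 M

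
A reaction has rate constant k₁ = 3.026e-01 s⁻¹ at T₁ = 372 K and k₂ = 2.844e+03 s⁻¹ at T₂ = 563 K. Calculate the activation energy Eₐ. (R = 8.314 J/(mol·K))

83.4 kJ/mol

Step 1: Use the two-temperature Arrhenius form: ln(k₂/k₁) = -Eₐ/R × (1/T₂ - 1/T₁)
Step 2: ln(k₂/k₁) = ln(2.844e+03/3.026e-01) = ln(9398.55) = 9.14831
Step 3: 1/T₂ - 1/T₁ = 1/563 - 1/372 = -9.119731e-04 K⁻¹
Step 4: Eₐ = -R × ln(k₂/k₁) / (1/T₂ - 1/T₁) = -8.314 × 9.14831 / -9.119731e-04
Step 5: Eₐ = 8.3401e+04 J/mol = 83.4 kJ/mol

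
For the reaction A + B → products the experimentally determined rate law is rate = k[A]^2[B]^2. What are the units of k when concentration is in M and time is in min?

M⁻³·min⁻¹

Step 1: Overall order = 2 + 2 = 4.
Step 2: rate has units M·min⁻¹; [A]^2[B]^2 has units M^4.
Step 3: k = rate/([A]^2[B]^2), so units of k = M^(1-4)·min⁻¹ = M⁻³·min⁻¹.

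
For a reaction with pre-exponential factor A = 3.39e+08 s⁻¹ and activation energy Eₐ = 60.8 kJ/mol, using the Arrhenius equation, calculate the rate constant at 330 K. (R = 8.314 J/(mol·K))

8.05e-02 s⁻¹

Step 1: Use the Arrhenius equation: k = A × exp(-Eₐ/RT)
Step 2: Convert Eₐ to J/mol: 60.8 kJ/mol = 60800 J/mol
Step 3: Calculate the exponent: -Eₐ/(RT) = -60800/(8.314 × 330) = -22.16050
Step 4: k = 3.39e+08 × exp(-22.16050)
Step 5: k = 3.39e+08 × 2.37584e-10 = 8.0541e-02 s⁻¹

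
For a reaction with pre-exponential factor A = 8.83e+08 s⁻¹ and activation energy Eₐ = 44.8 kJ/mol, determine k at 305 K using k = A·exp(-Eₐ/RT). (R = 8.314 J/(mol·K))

1.88e+01 s⁻¹

Step 1: Use the Arrhenius equation: k = A × exp(-Eₐ/RT)
Step 2: Convert Eₐ to J/mol: 44.8 kJ/mol = 44800 J/mol
Step 3: Calculate the exponent: -Eₐ/(RT) = -44800/(8.314 × 305) = -17.66722
Step 4: k = 8.83e+08 × exp(-17.66722)
Step 5: k = 8.83e+08 × 2.12434e-08 = 1.8758e+01 s⁻¹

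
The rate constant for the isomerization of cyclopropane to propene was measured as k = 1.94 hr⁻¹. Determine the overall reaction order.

first order (1)

Step 1: The units of k for an nth-order reaction are (concentration)^(1-n)·(time)⁻¹.
Step 2: Here k has units hr⁻¹, so the concentration exponent is 0.
Step 3: 1 - n = 0 ⇒ n = 1. The reaction is first order.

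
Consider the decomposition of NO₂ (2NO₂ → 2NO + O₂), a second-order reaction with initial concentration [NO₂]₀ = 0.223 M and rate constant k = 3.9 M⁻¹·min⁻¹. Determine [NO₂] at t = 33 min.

0.007508 M

Step 1: For a second-order reaction: 1/[NO₂] = 1/[NO₂]₀ + kt
Step 2: 1/[NO₂] = 1/0.223 + 3.9 × 33
Step 3: 1/[NO₂] = 4.484 + 128.7 = 133.2
Step 4: [NO₂] = 1/133.2 = 0.007508 M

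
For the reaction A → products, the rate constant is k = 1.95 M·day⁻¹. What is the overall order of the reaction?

zeroth order (0)

Step 1: The units of k for an nth-order reaction are (concentration)^(1-n)·(time)⁻¹.
Step 2: Here k has units M·day⁻¹, so the concentration exponent is 1.
Step 3: 1 - n = 1 ⇒ n = 0. The reaction is zeroth order.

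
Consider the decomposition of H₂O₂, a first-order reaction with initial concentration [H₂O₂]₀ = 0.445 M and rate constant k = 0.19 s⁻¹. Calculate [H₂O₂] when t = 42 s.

0.0001523 M

Step 1: For a first-order reaction: [H₂O₂] = [H₂O₂]₀ × e^(-kt)
Step 2: [H₂O₂] = 0.445 × e^(-0.19 × 42)
Step 3: [H₂O₂] = 0.445 × e^(-7.98)
Step 4: [H₂O₂] = 0.445 × 0.000342239 = 0.0001523 M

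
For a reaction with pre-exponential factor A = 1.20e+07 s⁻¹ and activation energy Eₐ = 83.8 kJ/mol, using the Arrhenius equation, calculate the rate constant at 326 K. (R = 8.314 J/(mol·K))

4.48e-07 s⁻¹

Step 1: Use the Arrhenius equation: k = A × exp(-Eₐ/RT)
Step 2: Convert Eₐ to J/mol: 83.8 kJ/mol = 83800 J/mol
Step 3: Calculate the exponent: -Eₐ/(RT) = -83800/(8.314 × 326) = -30.91836
Step 4: k = 1.20e+07 × exp(-30.91836)
Step 5: k = 1.20e+07 × 3.73531e-14 = 4.4824e-07 s⁻¹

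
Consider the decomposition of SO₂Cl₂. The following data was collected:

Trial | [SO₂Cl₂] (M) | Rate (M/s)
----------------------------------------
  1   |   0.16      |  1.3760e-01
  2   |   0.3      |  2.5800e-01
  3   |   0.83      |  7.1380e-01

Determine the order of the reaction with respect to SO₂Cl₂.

first order (1)

Step 1: Compare trials to find order n where rate₂/rate₁ = ([SO₂Cl₂]₂/[SO₂Cl₂]₁)^n
Step 2: rate₂/rate₁ = 2.5800e-01/1.3760e-01 = 1.875
Step 3: [SO₂Cl₂]₂/[SO₂Cl₂]₁ = 0.3/0.16 = 1.875
Step 4: n = ln(1.875)/ln(1.875) = 1.00 ≈ 1
Step 5: The reaction is first order in SO₂Cl₂.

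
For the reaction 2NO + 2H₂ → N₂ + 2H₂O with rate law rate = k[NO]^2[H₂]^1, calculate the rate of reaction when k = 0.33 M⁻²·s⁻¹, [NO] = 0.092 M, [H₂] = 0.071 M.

0.0001983 M/s

Step 1: The rate law is rate = k[NO]^2[H₂]^1
Step 2: Substitute: rate = 0.33 × (0.092)^2 × (0.071)^1
Step 3: rate = 0.33 × 0.008464 × 0.071 = 0.000198312 M/s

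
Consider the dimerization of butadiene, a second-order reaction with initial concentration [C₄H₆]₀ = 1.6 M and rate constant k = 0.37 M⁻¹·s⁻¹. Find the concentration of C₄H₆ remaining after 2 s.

0.7326 M

Step 1: For a second-order reaction: 1/[C₄H₆] = 1/[C₄H₆]₀ + kt
Step 2: 1/[C₄H₆] = 1/1.6 + 0.37 × 2
Step 3: 1/[C₄H₆] = 0.625 + 0.74 = 1.365
Step 4: [C₄H₆] = 1/1.365 = 0.7326 M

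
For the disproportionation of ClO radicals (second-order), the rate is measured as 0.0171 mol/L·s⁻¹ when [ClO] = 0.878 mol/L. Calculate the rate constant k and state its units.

0.02218 (mol/L)⁻¹·s⁻¹

Step 1: rate = k[ClO]^2, so k = rate / [ClO]^2.
Step 2: k = 0.0171 / (0.878)^2 = 0.0171 / 0.7709.
Step 3: k = 0.02218 (mol/L)⁻¹·s⁻¹.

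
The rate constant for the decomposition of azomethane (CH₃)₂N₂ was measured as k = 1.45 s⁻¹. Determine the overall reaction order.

first order (1)

Step 1: The units of k for an nth-order reaction are (concentration)^(1-n)·(time)⁻¹.
Step 2: Here k has units s⁻¹, so the concentration exponent is 0.
Step 3: 1 - n = 0 ⇒ n = 1. The reaction is first order.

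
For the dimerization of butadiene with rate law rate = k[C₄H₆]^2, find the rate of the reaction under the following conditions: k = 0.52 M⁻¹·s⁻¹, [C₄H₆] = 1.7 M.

1.503 M/s

Step 1: Identify the rate law: rate = k[C₄H₆]^2
Step 2: Substitute values: rate = 0.52 × (1.7)^2
Step 3: Calculate: rate = 0.52 × 2.89 = 1.5028 M/s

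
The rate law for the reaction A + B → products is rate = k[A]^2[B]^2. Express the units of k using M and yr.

M⁻³·yr⁻¹

Step 1: Overall order = 2 + 2 = 4.
Step 2: rate has units M·yr⁻¹; [A]^2[B]^2 has units M^4.
Step 3: k = rate/([A]^2[B]^2), so units of k = M^(1-4)·yr⁻¹ = M⁻³·yr⁻¹.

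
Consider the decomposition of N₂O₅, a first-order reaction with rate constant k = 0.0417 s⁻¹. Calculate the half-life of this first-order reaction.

16.62 s

Step 1: For a first-order reaction, t₁/₂ = ln(2)/k
Step 2: t₁/₂ = ln(2)/0.0417
Step 3: t₁/₂ = 0.6931/0.0417 = 16.62 s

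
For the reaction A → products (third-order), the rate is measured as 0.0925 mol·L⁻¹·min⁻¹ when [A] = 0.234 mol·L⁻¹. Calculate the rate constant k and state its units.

7.219 (mol·L⁻¹)⁻²·min⁻¹

Step 1: rate = k[A]^3, so k = rate / [A]^3.
Step 2: k = 0.0925 / (0.234)^3 = 0.0925 / 0.01281.
Step 3: k = 7.219 (mol·L⁻¹)⁻²·min⁻¹.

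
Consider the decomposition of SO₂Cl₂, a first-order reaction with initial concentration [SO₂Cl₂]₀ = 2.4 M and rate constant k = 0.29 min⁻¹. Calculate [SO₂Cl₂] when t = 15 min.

0.03098 M

Step 1: For a first-order reaction: [SO₂Cl₂] = [SO₂Cl₂]₀ × e^(-kt)
Step 2: [SO₂Cl₂] = 2.4 × e^(-0.29 × 15)
Step 3: [SO₂Cl₂] = 2.4 × e^(-4.35)
Step 4: [SO₂Cl₂] = 2.4 × 0.0129068 = 0.03098 M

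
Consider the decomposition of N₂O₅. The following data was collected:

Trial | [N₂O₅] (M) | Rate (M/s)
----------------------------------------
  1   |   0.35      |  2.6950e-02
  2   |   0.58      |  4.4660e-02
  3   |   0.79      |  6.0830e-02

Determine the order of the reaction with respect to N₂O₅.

first order (1)

Step 1: Compare trials to find order n where rate₂/rate₁ = ([N₂O₅]₂/[N₂O₅]₁)^n
Step 2: rate₂/rate₁ = 4.4660e-02/2.6950e-02 = 1.657
Step 3: [N₂O₅]₂/[N₂O₅]₁ = 0.58/0.35 = 1.657
Step 4: n = ln(1.657)/ln(1.657) = 1.00 ≈ 1
Step 5: The reaction is first order in N₂O₅.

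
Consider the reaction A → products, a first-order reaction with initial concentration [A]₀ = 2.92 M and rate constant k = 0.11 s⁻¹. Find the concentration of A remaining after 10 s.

0.972 M

Step 1: For a first-order reaction: [A] = [A]₀ × e^(-kt)
Step 2: [A] = 2.92 × e^(-0.11 × 10)
Step 3: [A] = 2.92 × e^(-1.1)
Step 4: [A] = 2.92 × 0.332871 = 0.972 M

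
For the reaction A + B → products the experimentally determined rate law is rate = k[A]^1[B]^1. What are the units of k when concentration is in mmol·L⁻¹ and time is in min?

(mmol·L⁻¹)⁻¹·min⁻¹

Step 1: Overall order = 1 + 1 = 2.
Step 2: rate has units mmol·L⁻¹·min⁻¹; [A]^1[B]^1 has units (mmol·L⁻¹)^2.
Step 3: k = rate/([A]^1[B]^1), so units of k = (mmol·L⁻¹)^(1-2)·min⁻¹ = (mmol·L⁻¹)⁻¹·min⁻¹.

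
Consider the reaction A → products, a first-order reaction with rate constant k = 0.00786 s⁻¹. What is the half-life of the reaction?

88.19 s

Step 1: For a first-order reaction, t₁/₂ = ln(2)/k
Step 2: t₁/₂ = ln(2)/0.00786
Step 3: t₁/₂ = 0.6931/0.00786 = 88.19 s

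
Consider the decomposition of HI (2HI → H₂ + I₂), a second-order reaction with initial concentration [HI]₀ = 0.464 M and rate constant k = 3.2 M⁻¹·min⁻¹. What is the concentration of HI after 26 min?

0.01172 M

Step 1: For a second-order reaction: 1/[HI] = 1/[HI]₀ + kt
Step 2: 1/[HI] = 1/0.464 + 3.2 × 26
Step 3: 1/[HI] = 2.155 + 83.2 = 85.36
Step 4: [HI] = 1/85.36 = 0.01172 M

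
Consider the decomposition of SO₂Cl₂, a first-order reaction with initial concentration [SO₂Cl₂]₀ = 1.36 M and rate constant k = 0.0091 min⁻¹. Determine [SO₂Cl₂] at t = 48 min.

0.8787 M

Step 1: For a first-order reaction: [SO₂Cl₂] = [SO₂Cl₂]₀ × e^(-kt)
Step 2: [SO₂Cl₂] = 1.36 × e^(-0.0091 × 48)
Step 3: [SO₂Cl₂] = 1.36 × e^(-0.4368)
Step 4: [SO₂Cl₂] = 1.36 × 0.646101 = 0.8787 M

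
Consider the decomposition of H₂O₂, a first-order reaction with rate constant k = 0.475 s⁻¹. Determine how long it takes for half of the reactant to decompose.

1.459 s

Step 1: For a first-order reaction, t₁/₂ = ln(2)/k
Step 2: t₁/₂ = ln(2)/0.475
Step 3: t₁/₂ = 0.6931/0.475 = 1.459 s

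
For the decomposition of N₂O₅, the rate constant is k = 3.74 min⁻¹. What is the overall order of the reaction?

first order (1)

Step 1: The units of k for an nth-order reaction are (concentration)^(1-n)·(time)⁻¹.
Step 2: Here k has units min⁻¹, so the concentration exponent is 0.
Step 3: 1 - n = 0 ⇒ n = 1. The reaction is first order.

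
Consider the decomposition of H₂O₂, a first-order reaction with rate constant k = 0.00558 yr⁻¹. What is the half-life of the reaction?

124.2 yr

Step 1: For a first-order reaction, t₁/₂ = ln(2)/k
Step 2: t₁/₂ = ln(2)/0.00558
Step 3: t₁/₂ = 0.6931/0.00558 = 124.2 yr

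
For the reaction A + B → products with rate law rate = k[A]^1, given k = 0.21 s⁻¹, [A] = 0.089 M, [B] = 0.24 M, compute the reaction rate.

0.01869 M/s

Step 1: The rate law is rate = k[A]^1
Step 2: Note that the rate does not depend on [B] (zero order in B).
Step 3: rate = 0.21 × (0.089)^1 = 0.01869 M/s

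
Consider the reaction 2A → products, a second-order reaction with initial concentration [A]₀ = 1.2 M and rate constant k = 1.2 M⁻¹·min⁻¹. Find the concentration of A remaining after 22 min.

0.03672 M

Step 1: For a second-order reaction: 1/[A] = 1/[A]₀ + kt
Step 2: 1/[A] = 1/1.2 + 1.2 × 22
Step 3: 1/[A] = 0.8333 + 26.4 = 27.23
Step 4: [A] = 1/27.23 = 0.03672 M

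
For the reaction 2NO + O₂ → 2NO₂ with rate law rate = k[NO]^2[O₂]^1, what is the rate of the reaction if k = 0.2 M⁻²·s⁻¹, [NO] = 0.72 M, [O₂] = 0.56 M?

0.05806 M/s

Step 1: The rate law is rate = k[NO]^2[O₂]^1
Step 2: Substitute: rate = 0.2 × (0.72)^2 × (0.56)^1
Step 3: rate = 0.2 × 0.5184 × 0.56 = 0.0580608 M/s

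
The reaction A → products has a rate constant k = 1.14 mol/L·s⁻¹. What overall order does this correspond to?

zeroth order (0)

Step 1: The units of k for an nth-order reaction are (concentration)^(1-n)·(time)⁻¹.
Step 2: Here k has units mol/L·s⁻¹, so the concentration exponent is 1.
Step 3: 1 - n = 1 ⇒ n = 0. The reaction is zeroth order.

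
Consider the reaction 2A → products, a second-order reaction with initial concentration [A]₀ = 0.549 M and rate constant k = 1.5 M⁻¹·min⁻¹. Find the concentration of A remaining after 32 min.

0.02007 M

Step 1: For a second-order reaction: 1/[A] = 1/[A]₀ + kt
Step 2: 1/[A] = 1/0.549 + 1.5 × 32
Step 3: 1/[A] = 1.821 + 48 = 49.82
Step 4: [A] = 1/49.82 = 0.02007 M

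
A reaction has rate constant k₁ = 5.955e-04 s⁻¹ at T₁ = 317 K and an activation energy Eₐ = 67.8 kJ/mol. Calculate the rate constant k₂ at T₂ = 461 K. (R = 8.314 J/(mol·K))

1.840e+00 s⁻¹

Step 1: Use the two-temperature Arrhenius form: ln(k₂/k₁) = -Eₐ/R × (1/T₂ - 1/T₁)
Step 2: Convert Eₐ to J/mol: 67.8 kJ/mol = 67800 J/mol
Step 3: 1/T₂ - 1/T₁ = 1/461 - 1/317 = -9.853767e-04 K⁻¹
Step 4: ln(k₂/k₁) = -67800/8.314 × -9.853767e-04 = 8.03567
Step 5: k₂ = k₁ × exp(8.03567) = 5.955e-04 × 3.08921e+03 = 1.840e+00 s⁻¹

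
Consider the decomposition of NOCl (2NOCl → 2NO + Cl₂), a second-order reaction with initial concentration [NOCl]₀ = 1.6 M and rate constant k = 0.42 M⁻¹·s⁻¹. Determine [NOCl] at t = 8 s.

0.2509 M

Step 1: For a second-order reaction: 1/[NOCl] = 1/[NOCl]₀ + kt
Step 2: 1/[NOCl] = 1/1.6 + 0.42 × 8
Step 3: 1/[NOCl] = 0.625 + 3.36 = 3.985
Step 4: [NOCl] = 1/3.985 = 0.2509 M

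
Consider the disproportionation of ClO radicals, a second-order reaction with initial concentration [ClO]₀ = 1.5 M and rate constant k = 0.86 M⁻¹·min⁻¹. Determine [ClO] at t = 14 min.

0.0787 M

Step 1: For a second-order reaction: 1/[ClO] = 1/[ClO]₀ + kt
Step 2: 1/[ClO] = 1/1.5 + 0.86 × 14
Step 3: 1/[ClO] = 0.6667 + 12.04 = 12.71
Step 4: [ClO] = 1/12.71 = 0.0787 M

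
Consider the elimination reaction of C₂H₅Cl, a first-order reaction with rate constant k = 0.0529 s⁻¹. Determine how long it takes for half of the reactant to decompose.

13.1 s

Step 1: For a first-order reaction, t₁/₂ = ln(2)/k
Step 2: t₁/₂ = ln(2)/0.0529
Step 3: t₁/₂ = 0.6931/0.0529 = 13.1 s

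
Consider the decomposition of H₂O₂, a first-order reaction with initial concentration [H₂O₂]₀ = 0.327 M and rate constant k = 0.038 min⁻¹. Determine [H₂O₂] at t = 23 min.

0.1365 M

Step 1: For a first-order reaction: [H₂O₂] = [H₂O₂]₀ × e^(-kt)
Step 2: [H₂O₂] = 0.327 × e^(-0.038 × 23)
Step 3: [H₂O₂] = 0.327 × e^(-0.874)
Step 4: [H₂O₂] = 0.327 × 0.417279 = 0.1365 M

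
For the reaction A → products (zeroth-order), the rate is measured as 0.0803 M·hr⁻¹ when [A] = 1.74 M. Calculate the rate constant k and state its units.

0.0803 M·hr⁻¹

Step 1: For a zeroth-order reaction, rate = k (independent of concentration).
Step 2: k = rate = 0.0803 M·hr⁻¹.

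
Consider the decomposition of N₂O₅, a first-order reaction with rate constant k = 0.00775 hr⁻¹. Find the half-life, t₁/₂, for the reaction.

89.44 hr

Step 1: For a first-order reaction, t₁/₂ = ln(2)/k
Step 2: t₁/₂ = ln(2)/0.00775
Step 3: t₁/₂ = 0.6931/0.00775 = 89.44 hr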